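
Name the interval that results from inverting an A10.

diminished 6th

First reduce the compound augmented tenth to its simple form, an augmented third.
Interval numbers invert to sum to nine: 3 + 6 = 9, so a third inverts to a sixth.
Quality inverts too: augmented becomes diminished. That makes the inversion a diminished sixth.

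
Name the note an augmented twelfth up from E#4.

The twelfth's letter: E up five letter names plus an octave → B.
Moving 20 semitones up from E#4 (the size of an augmented twelfth) reaches B##5.

B##5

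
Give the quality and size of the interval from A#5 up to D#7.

A to D spans four letter names (A-B-C-D), plus an octave: an eleventh.
The perfect eleventh spans 17 semitones, and A#5 to D#7 is exactly 17 semitones — so this is a perfect eleventh.
(Equivalently, a compound perfect fourth: a perfect fourth plus an octave.)

perfect eleventh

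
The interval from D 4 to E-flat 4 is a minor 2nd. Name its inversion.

Interval numbers invert to sum to nine: 2 + 7 = 9, so a second inverts to a seventh.
The quality also flips — minor becomes major — giving a major seventh.

major seventh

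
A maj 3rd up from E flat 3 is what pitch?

The third takes the letter from E up to G.
A major third spans 4 semitones, so from Eb3 the target pitch is G3.

G 3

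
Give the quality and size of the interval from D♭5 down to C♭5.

Descending from Db5 to Cb5 is the same interval as ascending Cb5 to Db5.
C to D spans two letter names (C-D): a second.
Cb5 to Db5 is 2 semitones, matching the major second exactly, so the quality is major.

M2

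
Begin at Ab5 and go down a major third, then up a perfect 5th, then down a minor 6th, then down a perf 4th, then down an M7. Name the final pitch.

Cb4

Down a major third from Ab5: Fb5 (4 semitones down).
A perfect fifth up from Fb5 is Cb6.
Cb6 down a minor sixth → Eb5 (8 semitones).
A perfect fourth down from Eb5 is Bb4.
Bb4 down a major seventh → Cb4 (11 semitones).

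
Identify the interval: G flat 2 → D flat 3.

P5

G to D spans five letter names (G-A-B-C-D), so the interval is some kind of fifth.
Counting semitones, Gb2→Db3 is 7, which is the perfect fifth.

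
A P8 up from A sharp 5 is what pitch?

A sharp 6

The letter stays A (same as the start), shifted an octave up.
A perfect octave spans 12 semitones, so from A#5 the target pitch is A#6.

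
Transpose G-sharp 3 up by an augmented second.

A-double-sharp 3

Counting two letter names up from G lands on A.
An augmented second spans 3 semitones, so from G#3 the target pitch is A##3.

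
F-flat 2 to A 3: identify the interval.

augmented tenth

F to A spans three letter names (F-G-A), plus an octave, so the interval is some kind of tenth.
Fb2 to A3 spans 17 semitones — one semitone wider than the major tenth (16) — giving an augmented tenth.
(Equivalently, a compound augmented third: an augmented third plus an octave.)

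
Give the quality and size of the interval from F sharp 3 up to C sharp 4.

F to C spans five letter names (F-G-A-B-C), so the interval is some kind of fifth.
Counting semitones, F#3→C#4 is 7, which is the perfect fifth.

perfect fifth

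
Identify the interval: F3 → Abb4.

diminished tenth

F to A spans three letter names (F-G-A), plus an octave: a tenth.
A major tenth would be 16 semitones; F3 to Abb4 is 14, two semitones narrower, so the interval is diminished.
(Equivalently, a compound diminished third: a diminished third plus an octave.)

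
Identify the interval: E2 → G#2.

major 3rd

E to G spans three letter names (E-F-G): a third.
The major third spans 4 semitones, and E2 to G#2 is exactly 4 semitones — so this is a major third.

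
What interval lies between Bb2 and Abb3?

diminished seventh

B to A spans seven letter names (B-C-D-E-F-G-A) — that makes it a seventh of some quality.
A major seventh would be 11 semitones; Bb2 to Abb3 is 9, two semitones narrower, so the interval is diminished.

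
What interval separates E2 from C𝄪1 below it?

diminished tenth

Descending from E2 to C##1 is the same interval as ascending C##1 to E2.
C to E spans three letter names (C-D-E), plus an octave — that makes it a tenth of some quality.
A major tenth would be 16 semitones; C##1 to E2 is 14, two semitones narrower, so the interval is diminished.
(Equivalently, a compound diminished third: a diminished third plus an octave.)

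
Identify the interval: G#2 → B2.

minor third

G to B spans three letter names (G-A-B) — that makes it a third of some quality.
At 3 semitones, G#2→B2 falls one short of a major third: minor.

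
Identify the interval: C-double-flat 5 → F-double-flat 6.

C to F spans four letter names (C-D-E-F), plus an octave — that makes it an eleventh of some quality.
Cbb5 to Fbb6 is 17 semitones, matching the perfect eleventh exactly, so the quality is perfect.
(Equivalently, a compound perfect fourth: a perfect fourth plus an octave.)

perfect eleventh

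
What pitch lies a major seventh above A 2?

Counting seven letter names up from A lands on G.
Moving 11 semitones up from A2 (the size of a major seventh) reaches G#3.

G sharp 3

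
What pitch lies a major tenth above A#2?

Counting three letter names plus an octave up from A lands on C.
A major tenth spans 16 semitones, so from A#2 the target pitch is C##4.

C##4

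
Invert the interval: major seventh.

The rule of nine gives the new number: 9 − 7 = 2, so a seventh becomes a second.
The quality also flips — major becomes minor — giving a minor second.

minor 2nd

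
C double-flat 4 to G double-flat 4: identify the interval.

C to G spans five letter names (C-D-E-F-G) — that makes it a fifth of some quality.
Cbb4 to Gbb4 is 7 semitones, matching the perfect fifth exactly, so the quality is perfect.

perfect 5th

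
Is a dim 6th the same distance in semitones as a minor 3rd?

No

A diminished sixth is 7 semitones but a minor third is 3 semitones — different sizes.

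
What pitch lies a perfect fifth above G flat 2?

Counting five letter names up from G lands on D.
Moving 7 semitones up from Gb2 (the size of a perfect fifth) reaches Db3.

D flat 3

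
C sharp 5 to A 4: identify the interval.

Descending from C#5 to A4 is the same interval as ascending A4 to C#5.
A to C spans three letter names (A-B-C), so the interval is some kind of third.
Counting semitones, A4→C#5 is 4, which is the major third.

major third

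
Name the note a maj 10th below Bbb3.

Gbb2

Three letters down from B (plus an octave) reaches G.
Moving 16 semitones down from Bbb3 (the size of a major tenth) reaches Gbb2.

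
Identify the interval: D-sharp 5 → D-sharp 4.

Descending from D#5 to D#4 is the same interval as ascending D#4 to D#5.
D to D is the same letter name, plus an octave — that makes it an octave of some quality.
The perfect octave spans 12 semitones, and D#4 to D#5 is exactly 12 semitones — so this is a perfect octave.

perfect octave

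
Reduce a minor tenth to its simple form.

Subtracting seven from the interval number removes an octave: 10 − 7 = 3.
Quality carries through unchanged, so the simple form is a minor third.

minor 3rd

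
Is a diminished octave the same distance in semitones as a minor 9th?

No

11 semitones (diminished octave) vs 13 semitones (minor ninth): not equal.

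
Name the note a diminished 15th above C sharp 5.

C 7

The letter stays C (same as the start), shifted two octaves up.
Moving 23 semitones up from C#5 (the size of a diminished fifteenth) reaches C7.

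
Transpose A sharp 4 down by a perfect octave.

A sharp 3

The letter stays A (same as the start), shifted an octave down.
Moving 12 semitones down from A#4 (the size of a perfect octave) reaches A#3.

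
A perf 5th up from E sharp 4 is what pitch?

The fifth takes the letter from E up to B.
A perfect fifth spans 7 semitones, so from E#4 the target pitch is B#4.

B sharp 4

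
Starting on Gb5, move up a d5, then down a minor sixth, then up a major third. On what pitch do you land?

Ab5

A diminished fifth up from Gb5 is Dbb6.
A minor sixth down from Dbb6 is Fb5.
Fb5 up a major third → Ab5 (4 semitones).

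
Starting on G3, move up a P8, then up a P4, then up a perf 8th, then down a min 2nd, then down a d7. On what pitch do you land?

G3 up a perfect octave → G4 (12 semitones).
Up a perfect fourth from G4: C5 (5 semitones up).
C5 up a perfect octave → C6 (12 semitones).
A minor second down from C6 is B5.
A diminished seventh down from B5 is C##5.

C##5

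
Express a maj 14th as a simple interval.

major 7th

Take out an octave (7 from the number): 14 − 7 = 7.
Quality carries through unchanged, so the simple form is a major seventh.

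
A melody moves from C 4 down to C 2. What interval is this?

Descending from C4 to C2 is the same interval as ascending C2 to C4.
C to C is the same letter name, plus 2 octaves, so the interval is some kind of fifteenth.
The perfect fifteenth spans 24 semitones, and C2 to C4 is exactly 24 semitones — so this is a perfect fifteenth.
(Equivalently, a compound perfect octave: a perfect octave plus an octave.)

perfect fifteenth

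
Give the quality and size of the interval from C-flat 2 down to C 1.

Descending from Cb2 to C1 is the same interval as ascending C1 to Cb2.
C to C is the same letter name, plus an octave — that makes it an octave of some quality.
A perfect octave would be 12 semitones; C1 to Cb2 is 11, one semitone narrower, so the interval is diminished.

d8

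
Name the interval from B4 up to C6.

minor ninth

B to C spans two letter names (B-C), plus an octave, so the interval is some kind of ninth.
B4 to C6 is 13 semitones, a half step short of the major ninth (14), so this is minor.
(Equivalently, a compound minor second: a minor second plus an octave.)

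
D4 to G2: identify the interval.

perfect twelfth

Descending from D4 to G2 is the same interval as ascending G2 to D4.
G to D spans five letter names (G-A-B-C-D), plus an octave — that makes it a twelfth of some quality.
Counting semitones, G2→D4 is 19, which is the perfect twelfth.
(Equivalently, a compound perfect fifth: a perfect fifth plus an octave.)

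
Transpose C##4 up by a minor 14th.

B#5

Counting seven letter names plus an octave up from C lands on B.
A minor fourteenth is 22 semitones; 22 semitones up from C##4 gives B#5.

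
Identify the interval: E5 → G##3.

Descending from E5 to G##3 is the same interval as ascending G##3 to E5.
G to E spans six letter names (G-A-B-C-D-E), plus an octave, so the interval is some kind of thirteenth.
A major thirteenth would be 21 semitones; G##3 to E5 is 19, two semitones narrower, so the interval is diminished.
(Equivalently, a compound diminished sixth: a diminished sixth plus an octave.)

diminished thirteenth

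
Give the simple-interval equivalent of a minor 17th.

minor 3rd

Subtracting seven from the interval number removes an octave: 17 − 14 = 3.
So a minor seventeenth is 2 octaves plus a minor third. The quality is unchanged.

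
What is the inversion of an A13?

First reduce the compound augmented thirteenth to its simple form, an augmented sixth.
Interval numbers invert to sum to nine: 6 + 3 = 9, so a sixth inverts to a third.
And augmented becomes diminished under inversion, so we get a diminished third.

diminished third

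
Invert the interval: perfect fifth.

Interval numbers invert to sum to nine: 5 + 4 = 9, so a fifth inverts to a fourth.
And perfect stays perfect under inversion, so we get a perfect fourth.

perfect 4th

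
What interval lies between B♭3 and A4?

major seventh

B to A spans seven letter names (B-C-D-E-F-G-A): a seventh.
The major seventh spans 11 semitones, and Bb3 to A4 is exactly 11 semitones — so this is a major seventh.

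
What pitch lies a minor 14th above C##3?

Counting seven letter names plus an octave up from C lands on B.
A minor fourteenth is 22 semitones; 22 semitones up from C##3 gives B#4.

B#4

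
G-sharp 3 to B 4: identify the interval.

minor 10th

G to B spans three letter names (G-A-B), plus an octave — that makes it a tenth of some quality.
At 15 semitones, G#3→B4 falls one short of a major tenth: minor.
(Equivalently, a compound minor third: a minor third plus an octave.)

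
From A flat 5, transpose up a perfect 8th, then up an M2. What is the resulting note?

A perfect octave up from Ab5 is Ab6.
A major second up from Ab6 is Bb6.

B flat 6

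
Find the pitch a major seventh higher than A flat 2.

G 3

Counting seven letter names up from A lands on G.
A major seventh is 11 semitones; 11 semitones up from Ab2 gives G3.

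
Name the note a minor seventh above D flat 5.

The seventh takes the letter from D up to C.
A minor seventh spans 10 semitones, so from Db5 the target pitch is Cb6.

C flat 6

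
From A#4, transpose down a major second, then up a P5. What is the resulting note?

D#5

A major second down from A#4 is G#4.
Up a perfect fifth from G#4: D#5 (7 semitones up).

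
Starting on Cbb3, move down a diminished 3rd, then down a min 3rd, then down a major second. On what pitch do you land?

Eb2

A diminished third down from Cbb3 is Ab2.
Ab2 down a minor third → F2 (3 semitones).
F2 down a major second → Eb2 (2 semitones).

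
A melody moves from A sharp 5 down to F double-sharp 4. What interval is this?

minor tenth

Descending from A#5 to F##4 is the same interval as ascending F##4 to A#5.
F to A spans three letter names (F-G-A), plus an octave, so the interval is some kind of tenth.
F##4 to A#5 is 15 semitones, a half step short of the major tenth (16), so this is minor.
(Equivalently, a compound minor third: a minor third plus an octave.)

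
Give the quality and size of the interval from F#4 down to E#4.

Descending from F#4 to E#4 is the same interval as ascending E#4 to F#4.
E to F spans two letter names (E-F): a second.
E#4 to F#4 is 1 semitone, a half step short of the major second (2), so this is minor.

minor second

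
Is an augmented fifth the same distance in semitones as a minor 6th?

An augmented fifth spans 8 semitones, and a minor sixth also spans 8 semitones — they're enharmonic.

Yes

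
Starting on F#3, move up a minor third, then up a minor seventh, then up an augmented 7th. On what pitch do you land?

Up a minor third from F#3: A3 (3 semitones up).
A minor seventh up from A3 is G4.
Up an augmented seventh from G4: F##5 (12 semitones up).

F##5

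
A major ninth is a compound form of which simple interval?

major 2nd

Subtracting seven from the interval number removes an octave: 9 − 7 = 2.
Quality carries through unchanged, so the simple form is a major second.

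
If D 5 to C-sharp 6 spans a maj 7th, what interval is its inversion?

minor second

Inverted interval numbers add to nine, so a seventh pairs with a second (7 + 2 = 9).
And major becomes minor under inversion, so we get a minor second.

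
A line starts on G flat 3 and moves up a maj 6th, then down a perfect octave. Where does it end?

Gb3 up a major sixth → Eb4 (9 semitones).
Eb4 down a perfect octave → Eb3 (12 semitones).

E flat 3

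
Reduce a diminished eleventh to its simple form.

d4

Subtracting seven from the interval number removes an octave: 11 − 7 = 4.
Quality carries through unchanged, so the simple form is a diminished fourth.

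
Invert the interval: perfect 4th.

perfect fifth

Interval numbers invert to sum to nine: 4 + 5 = 9, so a fourth inverts to a fifth.
Quality inverts too: perfect stays perfect. That makes the inversion a perfect fifth.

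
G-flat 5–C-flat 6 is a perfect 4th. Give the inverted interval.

P5

Interval numbers invert to sum to nine: 4 + 5 = 9, so a fourth inverts to a fifth.
The quality also flips — perfect stays perfect — giving a perfect fifth.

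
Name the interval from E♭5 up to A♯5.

doubly augmented fourth

E to A spans four letter names (E-F-G-A) — that makes it a fourth of some quality.
Eb5 to A#5 spans 7 semitones — two semitones wider than the perfect fourth (5) — giving a doubly augmented fourth.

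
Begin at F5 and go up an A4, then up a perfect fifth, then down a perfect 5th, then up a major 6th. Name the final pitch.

F5 up an augmented fourth → B5 (6 semitones).
B5 up a perfect fifth → F#6 (7 semitones).
A perfect fifth down from F#6 is B5.
Up a major sixth from B5: G#6 (9 semitones up).

G#6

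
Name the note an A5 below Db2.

Counting five letter names down from D lands on G.
An augmented fifth is 8 semitones; 8 semitones down from Db2 gives Gbb1.

Gbb1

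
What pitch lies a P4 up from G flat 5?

Counting four letter names up from G lands on C.
A perfect fourth is 5 semitones; 5 semitones up from Gb5 gives Cb6.

C flat 6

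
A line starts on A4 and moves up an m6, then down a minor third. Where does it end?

D5

A4 up a minor sixth → F5 (8 semitones).
Down a minor third from F5: D5 (3 semitones down).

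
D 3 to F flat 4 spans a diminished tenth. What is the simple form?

Take out an octave (7 from the number): 10 − 7 = 3.
Quality carries through unchanged, so the simple form is a diminished third.

diminished 3rd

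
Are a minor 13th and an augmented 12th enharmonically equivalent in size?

Yes

A minor thirteenth = 20 semitones = an augmented twelfth; enharmonically equal.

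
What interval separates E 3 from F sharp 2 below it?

Descending from E3 to F#2 is the same interval as ascending F#2 to E3.
F to E spans seven letter names (F-G-A-B-C-D-E): a seventh.
A major seventh would be 11 semitones, but F#2 to E3 is 10 — one semitone narrower, making it a minor seventh.

m7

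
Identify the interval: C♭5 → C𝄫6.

C to C is the same letter name, plus an octave — that makes it an octave of some quality.
A perfect octave would be 12 semitones; Cb5 to Cbb6 is 11, one semitone narrower, so the interval is diminished.

diminished 8th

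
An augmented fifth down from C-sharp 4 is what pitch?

The fifth takes the letter from C down to F.
An augmented fifth is 8 semitones; 8 semitones down from C#4 gives F3.

F 3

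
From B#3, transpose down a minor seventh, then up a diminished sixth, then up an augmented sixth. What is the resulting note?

Down a minor seventh from B#3: C##3 (10 semitones down).
A diminished sixth up from C##3 is A3.
Up an augmented sixth from A3: F##4 (10 semitones up).

F##4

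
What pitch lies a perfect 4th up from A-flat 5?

D-flat 6

The fourth takes the letter from A up to D.
A perfect fourth spans 5 semitones, so from Ab5 the target pitch is Db6.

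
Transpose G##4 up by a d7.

F#5

Counting seven letter names up from G lands on F.
A diminished seventh is 9 semitones; 9 semitones up from G##4 gives F#5.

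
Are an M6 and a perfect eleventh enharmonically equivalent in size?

No

9 semitones (major sixth) vs 17 semitones (perfect eleventh): not equal.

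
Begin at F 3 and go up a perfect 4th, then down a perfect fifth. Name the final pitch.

E flat 3

Up a perfect fourth from F3: Bb3 (5 semitones up).
Down a perfect fifth from Bb3: Eb3 (7 semitones down).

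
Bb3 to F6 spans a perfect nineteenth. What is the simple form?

perfect fifth

Each octave removed subtracts seven from the number: 19 − 14 = 5.
Quality carries through unchanged, so the simple form is a perfect fifth.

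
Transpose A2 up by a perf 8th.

For an octave the letter name doesn't change: still A, an octave up.
Moving 12 semitones up from A2 (the size of a perfect octave) reaches A3.

A3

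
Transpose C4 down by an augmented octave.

Cb3

For an octave the letter name doesn't change: still C, an octave down.
An augmented octave is 13 semitones; 13 semitones down from C4 gives Cb3.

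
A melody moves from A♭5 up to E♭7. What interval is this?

P12

A to E spans five letter names (A-B-C-D-E), plus an octave, so the interval is some kind of twelfth.
Counting semitones, Ab5→Eb7 is 19, which is the perfect twelfth.
(Equivalently, a compound perfect fifth: a perfect fifth plus an octave.)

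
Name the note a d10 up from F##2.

Three letters up from F (plus an octave) reaches A.
A diminished tenth is 14 semitones; 14 semitones up from F##2 gives A3.

A3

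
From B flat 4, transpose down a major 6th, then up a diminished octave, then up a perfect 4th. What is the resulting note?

G double-flat 5

Bb4 down a major sixth → Db4 (9 semitones).
Up a diminished octave from Db4: Dbb5 (11 semitones up).
Up a perfect fourth from Dbb5: Gbb5 (5 semitones up).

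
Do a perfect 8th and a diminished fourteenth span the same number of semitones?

12 semitones (perfect octave) vs 21 semitones (diminished fourteenth): not equal.

No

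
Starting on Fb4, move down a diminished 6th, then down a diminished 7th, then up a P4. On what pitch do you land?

Down a diminished sixth from Fb4: A3 (7 semitones down).
A3 down a diminished seventh → B#2 (9 semitones).
B#2 up a perfect fourth → E#3 (5 semitones).

E#3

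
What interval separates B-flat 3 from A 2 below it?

Descending from Bb3 to A2 is the same interval as ascending A2 to Bb3.
A to B spans two letter names (A-B), plus an octave: a ninth.
A major ninth would be 14 semitones, but A2 to Bb3 is 13 — one semitone narrower, making it a minor ninth.
(Equivalently, a compound minor second: a minor second plus an octave.)

minor ninth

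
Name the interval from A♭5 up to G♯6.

A to G spans seven letter names (A-B-C-D-E-F-G) — that makes it a seventh of some quality.
Ab5 to G#6 spans 12 semitones — one semitone wider than the major seventh (11) — giving an augmented seventh.

A7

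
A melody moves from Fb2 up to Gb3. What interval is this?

major 9th

F to G spans two letter names (F-G), plus an octave — that makes it a ninth of some quality.
The major ninth spans 14 semitones, and Fb2 to Gb3 is exactly 14 semitones — so this is a major ninth.
(Equivalently, a compound major second: a major second plus an octave.)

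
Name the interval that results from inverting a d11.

augmented fifth

First reduce the compound diminished eleventh to its simple form, a diminished fourth.
Interval numbers invert to sum to nine: 4 + 5 = 9, so a fourth inverts to a fifth.
Quality inverts too: diminished becomes augmented. That makes the inversion an augmented fifth.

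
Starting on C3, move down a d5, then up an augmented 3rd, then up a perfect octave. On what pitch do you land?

A diminished fifth down from C3 is F#2.
F#2 up an augmented third → A##2 (5 semitones).
A perfect octave up from A##2 is A##3.

A##3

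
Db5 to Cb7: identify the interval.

minor fourteenth

D to C spans seven letter names (D-E-F-G-A-B-C), plus an octave: a fourteenth.
At 22 semitones, Db5→Cb7 falls one short of a major fourteenth: minor.
(Equivalently, a compound minor seventh: a minor seventh plus an octave.)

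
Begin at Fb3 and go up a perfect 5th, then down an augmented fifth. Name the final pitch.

Fbb3

A perfect fifth up from Fb3 is Cb4.
Cb4 down an augmented fifth → Fbb3 (8 semitones).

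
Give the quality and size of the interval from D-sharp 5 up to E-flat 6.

D to E spans two letter names (D-E), plus an octave — that makes it a ninth of some quality.
A major ninth would be 14 semitones; D#5 to Eb6 is 12, two semitones narrower, so the interval is diminished.

diminished ninth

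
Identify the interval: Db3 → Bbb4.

D to B spans six letter names (D-E-F-G-A-B), plus an octave, so the interval is some kind of thirteenth.
At 20 semitones, Db3→Bbb4 falls one short of a major thirteenth: minor.
(Equivalently, a compound minor sixth: a minor sixth plus an octave.)

minor thirteenth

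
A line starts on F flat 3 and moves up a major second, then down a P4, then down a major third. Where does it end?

B double-flat 2

Fb3 up a major second → Gb3 (2 semitones).
Down a perfect fourth from Gb3: Db3 (5 semitones down).
Db3 down a major third → Bbb2 (4 semitones).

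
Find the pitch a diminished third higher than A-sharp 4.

C 5

Three letter names up from A: C.
Moving 2 semitones up from A#4 (the size of a diminished third) reaches C5.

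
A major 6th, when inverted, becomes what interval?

minor third

The rule of nine gives the new number: 9 − 6 = 3, so a sixth becomes a third.
The quality also flips — major becomes minor — giving a minor third.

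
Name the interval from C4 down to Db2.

major 14th

Descending from C4 to Db2 is the same interval as ascending Db2 to C4.
D to C spans seven letter names (D-E-F-G-A-B-C), plus an octave, so the interval is some kind of fourteenth.
Counting semitones, Db2→C4 is 23, which is the major fourteenth.
(Equivalently, a compound major seventh: a major seventh plus an octave.)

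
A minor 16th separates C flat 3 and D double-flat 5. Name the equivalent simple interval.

Subtracting seven from the interval number removes an octave: 16 − 14 = 2.
So a minor sixteenth is 2 octaves plus a minor second. The quality is unchanged.

minor second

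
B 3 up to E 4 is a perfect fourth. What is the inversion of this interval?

perfect fifth

The rule of nine gives the new number: 9 − 4 = 5, so a fourth becomes a fifth.
The quality also flips — perfect stays perfect — giving a perfect fifth.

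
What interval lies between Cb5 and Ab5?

C to A spans six letter names (C-D-E-F-G-A) — that makes it a sixth of some quality.
Cb5 to Ab5 is 9 semitones, matching the major sixth exactly, so the quality is major.

major 6th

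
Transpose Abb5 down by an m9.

Gb4

Counting two letter names plus an octave down from A lands on G.
A minor ninth spans 13 semitones, so from Abb5 the target pitch is Gb4.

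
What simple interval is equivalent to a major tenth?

major third

Subtracting seven from the interval number removes an octave: 10 − 7 = 3.
So a major tenth is an octave plus a major third. The quality is unchanged.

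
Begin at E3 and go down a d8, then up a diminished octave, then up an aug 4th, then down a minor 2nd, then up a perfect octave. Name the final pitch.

G##4

E3 down a diminished octave → E#2 (11 semitones).
A diminished octave up from E#2 is E3.
An augmented fourth up from E3 is A#3.
A#3 down a minor second → G##3 (1 semitone).
G##3 up a perfect octave → G##4 (12 semitones).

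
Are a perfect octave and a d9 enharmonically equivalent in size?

Yes

A perfect octave = 12 semitones = a diminished ninth; enharmonically equal.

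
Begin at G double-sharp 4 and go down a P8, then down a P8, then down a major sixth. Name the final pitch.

B sharp 1

G##4 down a perfect octave → G##3 (12 semitones).
G##3 down a perfect octave → G##2 (12 semitones).
Down a major sixth from G##2: B#1 (9 semitones down).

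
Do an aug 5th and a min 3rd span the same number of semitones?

No

An augmented fifth is 8 semitones but a minor third is 3 semitones — different sizes.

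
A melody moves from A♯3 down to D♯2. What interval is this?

Descending from A#3 to D#2 is the same interval as ascending D#2 to A#3.
D to A spans five letter names (D-E-F-G-A), plus an octave, so the interval is some kind of twelfth.
Counting semitones, D#2→A#3 is 19, which is the perfect twelfth.
(Equivalently, a compound perfect fifth: a perfect fifth plus an octave.)

perfect twelfth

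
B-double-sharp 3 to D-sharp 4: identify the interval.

B to D spans three letter names (B-C-D) — that makes it a third of some quality.
B##3 to D#4 spans 2 semitones — two semitones narrower than the major third (4) — giving a diminished third.

diminished 3rd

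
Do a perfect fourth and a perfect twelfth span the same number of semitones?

A perfect fourth is 5 semitones but a perfect twelfth is 19 semitones — different sizes.

No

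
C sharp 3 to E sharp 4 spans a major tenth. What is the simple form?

Each octave removed subtracts seven from the number: 10 − 7 = 3.
So a major tenth is an octave plus a major third. The quality is unchanged.

major third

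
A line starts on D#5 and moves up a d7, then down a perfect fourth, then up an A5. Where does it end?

Up a diminished seventh from D#5: C6 (9 semitones up).
Down a perfect fourth from C6: G5 (5 semitones down).
An augmented fifth up from G5 is D#6.

D#6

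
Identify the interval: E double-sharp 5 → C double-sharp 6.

minor sixth

E to C spans six letter names (E-F-G-A-B-C): a sixth.
E##5 to C##6 is 8 semitones, a half step short of the major sixth (9), so this is minor.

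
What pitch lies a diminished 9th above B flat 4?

Two letters up from B (plus an octave) reaches C.
A diminished ninth is 12 semitones; 12 semitones up from Bb4 gives Cbb6.

C double-flat 6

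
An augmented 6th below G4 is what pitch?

Bbb3

Counting six letter names down from G lands on B.
Moving 10 semitones down from G4 (the size of an augmented sixth) reaches Bbb3.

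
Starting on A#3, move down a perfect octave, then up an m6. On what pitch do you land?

F#3

A perfect octave down from A#3 is A#2.
A minor sixth up from A#2 is F#3.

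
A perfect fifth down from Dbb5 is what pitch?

Counting five letter names down from D lands on G.
A perfect fifth is 7 semitones; 7 semitones down from Dbb5 gives Gbb4.

Gbb4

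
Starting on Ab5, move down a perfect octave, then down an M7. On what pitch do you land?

A perfect octave down from Ab5 is Ab4.
Ab4 down a major seventh → Bbb3 (11 semitones).

Bbb3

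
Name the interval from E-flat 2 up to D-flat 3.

E to D spans seven letter names (E-F-G-A-B-C-D), so the interval is some kind of seventh.
At 10 semitones, Eb2→Db3 falls one short of a major seventh: minor.

minor 7th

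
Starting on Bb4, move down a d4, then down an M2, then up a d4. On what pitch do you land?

Bb4 down a diminished fourth → F#4 (4 semitones).
A major second down from F#4 is E4.
E4 up a diminished fourth → Ab4 (4 semitones).

Ab4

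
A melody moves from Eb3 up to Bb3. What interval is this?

E to B spans five letter names (E-F-G-A-B): a fifth.
Eb3 to Bb3 is 7 semitones, matching the perfect fifth exactly, so the quality is perfect.

perfect fifth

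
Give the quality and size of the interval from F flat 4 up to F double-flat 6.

F to F is the same letter name, plus 2 octaves, so the interval is some kind of fifteenth.
Fb4 to Fbb6 spans 23 semitones — one semitone narrower than the perfect fifteenth (24) — giving a diminished fifteenth.
(Equivalently, a compound diminished octave: a diminished octave plus an octave.)

diminished 15th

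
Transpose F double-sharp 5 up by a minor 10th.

Counting three letter names plus an octave up from F lands on A.
A minor tenth is 15 semitones; 15 semitones up from F##5 gives A#6.

A sharp 6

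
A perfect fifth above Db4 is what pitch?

Ab4

Five letter names up from D: A.
A perfect fifth is 7 semitones; 7 semitones up from Db4 gives Ab4.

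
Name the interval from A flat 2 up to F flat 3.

minor 6th

A to F spans six letter names (A-B-C-D-E-F) — that makes it a sixth of some quality.
At 8 semitones, Ab2→Fb3 falls one short of a major sixth: minor.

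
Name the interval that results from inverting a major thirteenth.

minor 3rd

First reduce the compound major thirteenth to its simple form, a major sixth.
The rule of nine gives the new number: 9 − 6 = 3, so a sixth becomes a third.
And major becomes minor under inversion, so we get a minor third.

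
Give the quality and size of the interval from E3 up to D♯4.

major seventh

E to D spans seven letter names (E-F-G-A-B-C-D), so the interval is some kind of seventh.
Counting semitones, E3→D#4 is 11, which is the major seventh.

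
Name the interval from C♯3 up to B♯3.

C to B spans seven letter names (C-D-E-F-G-A-B), so the interval is some kind of seventh.
C#3 to B#3 is 11 semitones, matching the major seventh exactly, so the quality is major.

major seventh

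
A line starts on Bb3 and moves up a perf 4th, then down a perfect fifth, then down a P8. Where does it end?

Ab2

Bb3 up a perfect fourth → Eb4 (5 semitones).
A perfect fifth down from Eb4 is Ab3.
Ab3 down a perfect octave → Ab2 (12 semitones).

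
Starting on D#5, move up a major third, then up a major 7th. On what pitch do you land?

D#5 up a major third → F##5 (4 semitones).
F##5 up a major seventh → E##6 (11 semitones).

E##6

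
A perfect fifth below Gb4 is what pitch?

Cb4

Counting five letter names down from G lands on C.
A perfect fifth spans 7 semitones, so from Gb4 the target pitch is Cb4.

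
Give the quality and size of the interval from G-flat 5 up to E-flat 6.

M6

G to E spans six letter names (G-A-B-C-D-E) — that makes it a sixth of some quality.
The major sixth spans 9 semitones, and Gb5 to Eb6 is exactly 9 semitones — so this is a major sixth.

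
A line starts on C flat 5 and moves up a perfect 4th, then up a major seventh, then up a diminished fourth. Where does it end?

Up a perfect fourth from Cb5: Fb5 (5 semitones up).
A major seventh up from Fb5 is Eb6.
Up a diminished fourth from Eb6: Abb6 (4 semitones up).

A double-flat 6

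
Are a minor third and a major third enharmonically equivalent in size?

A minor third spans 3 semitones; a major third spans 4 semitones. They differ by 1.

No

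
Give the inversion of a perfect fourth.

Inverted interval numbers add to nine, so a fourth pairs with a fifth (4 + 5 = 9).
Quality inverts too: perfect stays perfect. That makes the inversion a perfect fifth.

P5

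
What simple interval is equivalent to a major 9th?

major second

Each octave removed subtracts seven from the number: 9 − 7 = 2.
Quality carries through unchanged, so the simple form is a major second.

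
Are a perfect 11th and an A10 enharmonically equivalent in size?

Yes

A perfect eleventh = 17 semitones = an augmented tenth; enharmonically equal.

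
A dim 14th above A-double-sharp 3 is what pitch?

G-sharp 5

Counting seven letter names plus an octave up from A lands on G.
Moving 21 semitones up from A##3 (the size of a diminished fourteenth) reaches G#5.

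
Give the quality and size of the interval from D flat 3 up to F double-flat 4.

diminished 10th

D to F spans three letter names (D-E-F), plus an octave: a tenth.
Db3 to Fbb4 spans 14 semitones — two semitones narrower than the major tenth (16) — giving a diminished tenth.
(Equivalently, a compound diminished third: a diminished third plus an octave.)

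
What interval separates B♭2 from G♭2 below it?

M3

Descending from Bb2 to Gb2 is the same interval as ascending Gb2 to Bb2.
G to B spans three letter names (G-A-B) — that makes it a third of some quality.
Counting semitones, Gb2→Bb2 is 4, which is the major third.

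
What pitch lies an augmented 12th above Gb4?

D6

Counting five letter names plus an octave up from G lands on D.
Moving 20 semitones up from Gb4 (the size of an augmented twelfth) reaches D6.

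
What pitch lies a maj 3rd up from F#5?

Counting three letter names up from F lands on A.
A major third is 4 semitones; 4 semitones up from F#5 gives A#5.

A#5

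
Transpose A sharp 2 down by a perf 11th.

E sharp 1

Four letters down from A (plus an octave) reaches E.
A perfect eleventh is 17 semitones; 17 semitones down from A#2 gives E#1.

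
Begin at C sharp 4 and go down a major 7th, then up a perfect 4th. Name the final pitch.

Down a major seventh from C#4: D3 (11 semitones down).
A perfect fourth up from D3 is G3.

G 3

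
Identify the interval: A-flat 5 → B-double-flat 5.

minor second

A to B spans two letter names (A-B), so the interval is some kind of second.
Ab5 to Bbb5 is 1 semitone, a half step short of the major second (2), so this is minor.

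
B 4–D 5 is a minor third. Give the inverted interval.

Inverted interval numbers add to nine, so a third pairs with a sixth (3 + 6 = 9).
And minor becomes major under inversion, so we get a major sixth.

major 6th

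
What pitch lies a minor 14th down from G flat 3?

A flat 1

Counting seven letter names plus an octave down from G lands on A.
Moving 22 semitones down from Gb3 (the size of a minor fourteenth) reaches Ab1.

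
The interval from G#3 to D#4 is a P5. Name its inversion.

perfect fourth

Inverted interval numbers add to nine, so a fifth pairs with a fourth (5 + 4 = 9).
Quality inverts too: perfect stays perfect. That makes the inversion a perfect fourth.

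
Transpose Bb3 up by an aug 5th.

Counting five letter names up from B lands on F.
An augmented fifth is 8 semitones; 8 semitones up from Bb3 gives F#4.

F#4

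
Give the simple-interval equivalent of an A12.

Each octave removed subtracts seven from the number: 12 − 7 = 5.
So an augmented twelfth is an octave plus an augmented fifth. The quality is unchanged.

A5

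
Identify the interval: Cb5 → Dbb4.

major seventh

Descending from Cb5 to Dbb4 is the same interval as ascending Dbb4 to Cb5.
D to C spans seven letter names (D-E-F-G-A-B-C), so the interval is some kind of seventh.
Dbb4 to Cb5 is 11 semitones, matching the major seventh exactly, so the quality is major.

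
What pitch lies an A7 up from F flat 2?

The seventh takes the letter from F up to E.
An augmented seventh spans 12 semitones, so from Fb2 the target pitch is E3.

E 3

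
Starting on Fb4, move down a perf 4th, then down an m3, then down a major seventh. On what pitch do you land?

Fb4 down a perfect fourth → Cb4 (5 semitones).
Cb4 down a minor third → Ab3 (3 semitones).
Down a major seventh from Ab3: Bbb2 (11 semitones down).

Bbb2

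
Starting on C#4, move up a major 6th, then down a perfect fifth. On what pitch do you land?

D#4

A major sixth up from C#4 is A#4.
A#4 down a perfect fifth → D#4 (7 semitones).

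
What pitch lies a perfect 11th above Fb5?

Four letters up from F (plus an octave) reaches B.
A perfect eleventh spans 17 semitones, so from Fb5 the target pitch is Bbb6.

Bbb6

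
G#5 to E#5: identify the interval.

m3

Descending from G#5 to E#5 is the same interval as ascending E#5 to G#5.
E to G spans three letter names (E-F-G) — that makes it a third of some quality.
At 3 semitones, E#5→G#5 falls one short of a major third: minor.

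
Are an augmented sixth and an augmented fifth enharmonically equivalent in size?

No

An augmented sixth is 10 semitones but an augmented fifth is 8 semitones — different sizes.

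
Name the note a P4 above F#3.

Counting four letter names up from F lands on B.
A perfect fourth is 5 semitones; 5 semitones up from F#3 gives B3.

B3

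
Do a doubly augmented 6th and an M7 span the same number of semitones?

Yes

A doubly augmented sixth = 11 semitones = a major seventh; enharmonically equal.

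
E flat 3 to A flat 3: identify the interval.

perfect fourth

E to A spans four letter names (E-F-G-A), so the interval is some kind of fourth.
Eb3 to Ab3 is 5 semitones, matching the perfect fourth exactly, so the quality is perfect.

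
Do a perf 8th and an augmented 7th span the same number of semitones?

A perfect octave spans 12 semitones, and an augmented seventh also spans 12 semitones — they're enharmonic.

Yes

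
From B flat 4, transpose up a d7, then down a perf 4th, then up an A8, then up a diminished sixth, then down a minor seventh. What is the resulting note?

D double-flat 6

Up a diminished seventh from Bb4: Abb5 (9 semitones up).
A perfect fourth down from Abb5 is Ebb5.
Ebb5 up an augmented octave → Eb6 (13 semitones).
Up a diminished sixth from Eb6: Cbb7 (7 semitones up).
Cbb7 down a minor seventh → Dbb6 (10 semitones).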